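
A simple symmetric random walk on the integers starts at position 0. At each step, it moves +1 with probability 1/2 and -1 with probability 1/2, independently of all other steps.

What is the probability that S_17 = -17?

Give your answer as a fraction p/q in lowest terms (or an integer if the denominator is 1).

Answer: 1/131072

Derivation:
To reach position -17 after 17 steps: need 0 steps of +1 and 17 of -1.
Favorable paths: C(17,0) = 1
Total paths: 2^17 = 131072
P = 1/131072 = 1/131072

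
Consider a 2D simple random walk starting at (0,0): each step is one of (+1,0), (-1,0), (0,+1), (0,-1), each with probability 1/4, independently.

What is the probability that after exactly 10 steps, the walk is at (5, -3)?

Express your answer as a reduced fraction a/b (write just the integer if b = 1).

Answer: 525/262144

Derivation:
Let h be the number of horizontal steps (so 10-h are vertical). To end at (5,-3) need (h+5)/2 right-steps and ((10-h)-3)/2 up-steps.
Sum over h with 5 ≤ h ≤ 7, h ≡ 1 (mod 2), 10-h ≡ 1 (mod 2):
h=5: C(10,5)·C(5,5)·C(5,1) = 252·1·5 = 1260
h=7: C(10,7)·C(7,6)·C(3,0) = 120·7·1 = 840
Total favorable: 2100
Total paths: 4^10 = 1048576
P = 2100/1048576 = 525/262144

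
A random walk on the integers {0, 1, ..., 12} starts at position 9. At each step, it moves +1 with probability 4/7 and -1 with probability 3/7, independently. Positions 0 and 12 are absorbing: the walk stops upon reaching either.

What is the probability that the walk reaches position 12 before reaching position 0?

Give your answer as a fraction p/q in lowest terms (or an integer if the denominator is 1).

Biased walk: p = 4/7, q = 3/7, r = q/p = 3/4
Gambler's ruin: P(hit 12 before 0 | start at 9) = (1 - r^a)/(1 - r^N)
r^9 = 19683/262144; r^12 = 531441/16777216
P = (1 - 19683/262144) / (1 - 531441/16777216) = 242461/262144 / 16245775/16777216 = 419392/439075

Answer: 419392/439075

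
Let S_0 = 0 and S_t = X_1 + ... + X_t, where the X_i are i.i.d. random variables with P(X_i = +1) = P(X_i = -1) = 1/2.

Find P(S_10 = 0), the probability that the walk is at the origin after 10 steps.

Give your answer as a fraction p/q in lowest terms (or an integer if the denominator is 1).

To return to 0 after 10 steps: need exactly 5 steps of +1 and 5 of -1.
Favorable paths: C(10,5) = 252
Total paths: 2^10 = 1024
P = 252/1024 = 63/256

Answer: 63/256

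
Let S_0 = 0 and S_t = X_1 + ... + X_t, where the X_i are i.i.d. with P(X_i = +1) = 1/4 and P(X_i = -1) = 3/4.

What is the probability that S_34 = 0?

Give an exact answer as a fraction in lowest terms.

Answer: 75340571907153465/73786976294838206464

Derivation:
To be at 0 after 34 steps: need exactly 17 steps of +1 and 17 of -1.
Number of such sequences: C(34,17) = 2333606220
Each has probability (1/4)^17 · (3/4)^17 = 129140163/295147905179352825856
P = 2333606220 · 129140163/295147905179352825856 = 75340571907153465/73786976294838206464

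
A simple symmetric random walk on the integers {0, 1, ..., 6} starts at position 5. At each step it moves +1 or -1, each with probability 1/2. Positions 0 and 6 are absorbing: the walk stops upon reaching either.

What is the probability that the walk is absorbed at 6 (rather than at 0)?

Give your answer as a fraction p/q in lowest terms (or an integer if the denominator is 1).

Answer: 5/6

Derivation:
Symmetric walk (p = 1/2): the harmonic-function argument gives P(hit 6 before 0 | start at 5) = a/N.
P = 5/6 = 5/6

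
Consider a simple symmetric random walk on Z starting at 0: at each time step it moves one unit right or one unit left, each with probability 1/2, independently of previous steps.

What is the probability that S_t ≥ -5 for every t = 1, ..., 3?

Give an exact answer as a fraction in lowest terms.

Let f(t,s) = #length-t paths at position s with S_1..S_t all ≥ -5.
f(t,s) = f(t-1,s-1) + f(t-1,s+1) for s ≥ -5; f(t,s) = 0 for s < -5.
t=0: f(0,0)=1
t=1: f(1,-1)=1 f(1,1)=1
t=2: f(2,-2)=1 f(2,0)=2 f(2,2)=1
t=3: f(3,-3)=1 f(3,-1)=3 f(3,1)=3 f(3,3)=1
Σ_s f(3,s) = 8
P = 8/8 = 1

Answer: 1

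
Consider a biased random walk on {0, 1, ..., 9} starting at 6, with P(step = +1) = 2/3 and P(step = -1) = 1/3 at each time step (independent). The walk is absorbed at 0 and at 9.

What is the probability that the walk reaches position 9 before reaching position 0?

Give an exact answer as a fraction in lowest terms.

Answer: 72/73

Derivation:
Biased walk: p = 2/3, q = 1/3, r = q/p = 1/2
Gambler's ruin: P(hit 9 before 0 | start at 6) = (1 - r^a)/(1 - r^N)
r^6 = 1/64; r^9 = 1/512
P = (1 - 1/64) / (1 - 1/512) = 63/64 / 511/512 = 72/73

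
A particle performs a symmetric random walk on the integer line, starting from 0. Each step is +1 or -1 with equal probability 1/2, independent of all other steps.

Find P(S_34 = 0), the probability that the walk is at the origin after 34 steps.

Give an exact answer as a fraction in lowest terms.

Answer: 583401555/4294967296

Derivation:
To return to 0 after 34 steps: need exactly 17 steps of +1 and 17 of -1.
Favorable paths: C(34,17) = 2333606220
Total paths: 2^34 = 17179869184
P = 2333606220/17179869184 = 583401555/4294967296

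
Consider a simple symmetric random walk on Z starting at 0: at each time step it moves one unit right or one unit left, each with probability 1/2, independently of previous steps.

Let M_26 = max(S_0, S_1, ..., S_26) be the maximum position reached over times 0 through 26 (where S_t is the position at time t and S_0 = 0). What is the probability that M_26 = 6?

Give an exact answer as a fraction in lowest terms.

Let M_26 = max(S_0,...,S_26). Use the reflection principle: for j ≥ 1, #{paths with M_26 ≥ j} = #{S_26 ≥ j} + #{S_26 ≥ j+1}.
By reflection, #{M_26 ≥ 6} = #{S_26 ≥ 6} + #{S_26 ≥ 7} = 10970272 + 5658537 = 16628809.
#{M_26 ≥ 7} = #{S_26 ≥ 7} + #{S_26 ≥ 8} = 5658537 + 5658537 = 11317074.
#{M_26 = 6} = 16628809 - 11317074 = 5311735.
P(M_26 = 6) = 5311735/67108864 = 5311735/67108864

Answer: 5311735/67108864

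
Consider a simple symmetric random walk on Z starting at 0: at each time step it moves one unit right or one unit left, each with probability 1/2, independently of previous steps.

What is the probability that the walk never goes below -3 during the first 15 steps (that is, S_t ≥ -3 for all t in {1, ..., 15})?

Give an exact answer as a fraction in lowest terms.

Let f(t,s) = #length-t paths at position s with S_1..S_t all ≥ -3.
f(t,s) = f(t-1,s-1) + f(t-1,s+1) for s ≥ -3; f(t,s) = 0 for s < -3.
t=0: f(0,0)=1
t=1: f(1,-1)=1 f(1,1)=1
t=2: f(2,-2)=1 f(2,0)=2 f(2,2)=1
t=3: f(3,-3)=1 f(3,-1)=3 f(3,1)=3 f(3,3)=1
t=4: f(4,-2)=4 f(4,0)=6 f(4,2)=4 f(4,4)=1
t=5: f(5,-3)=4 f(5,-1)=10 f(5,1)=10 f(5,3)=5 f(5,5)=1
t=6: f(6,-2)=14 f(6,0)=20 f(6,2)=15 f(6,4)=6 f(6,6)=1
t=7: f(7,-3)=14 f(7,-1)=34 f(7,1)=35 f(7,3)=21 f(7,5)=7 f(7,7)=1
t=8: f(8,-2)=48 f(8,0)=69 f(8,2)=56 f(8,4)=28 f(8,6)=8 f(8,8)=1
t=9: f(9,-3)=48 f(9,-1)=117 f(9,1)=125 f(9,3)=84 f(9,5)=36 f(9,7)=9 f(9,9)=1
t=10: f(10,-2)=165 f(10,0)=242 f(10,2)=209 f(10,4)=120 f(10,6)=45 f(10,8)=10 f(10,10)=1
t=11: f(11,-3)=165 f(11,-1)=407 f(11,1)=451 f(11,3)=329 f(11,5)=165 f(11,7)=55 f(11,9)=11 f(11,11)=1
t=12: f(12,-2)=572 f(12,0)=858 f(12,2)=780 f(12,4)=494 f(12,6)=220 f(12,8)=66 f(12,10)=12 f(12,12)=1
t=13: f(13,-3)=572 f(13,-1)=1430 f(13,1)=1638 f(13,3)=1274 f(13,5)=714 f(13,7)=286 f(13,9)=78 f(13,11)=13 f(13,13)=1
t=14: f(14,-2)=2002 f(14,0)=3068 f(14,2)=2912 f(14,4)=1988 f(14,6)=1000 f(14,8)=364 f(14,10)=91 f(14,12)=14 f(14,14)=1
t=15: f(15,-3)=2002 f(15,-1)=5070 f(15,1)=5980 f(15,3)=4900 f(15,5)=2988 f(15,7)=1364 f(15,9)=455 f(15,11)=105 f(15,13)=15 f(15,15)=1
Σ_s f(15,s) = 22880
P = 22880/32768 = 715/1024

Answer: 715/1024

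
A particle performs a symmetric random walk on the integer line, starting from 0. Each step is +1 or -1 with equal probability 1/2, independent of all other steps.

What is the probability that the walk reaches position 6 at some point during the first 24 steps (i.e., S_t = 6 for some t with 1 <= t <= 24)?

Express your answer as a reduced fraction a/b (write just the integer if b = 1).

Count via complement. Let g(t,s) = #length-t paths at position s with S_1..S_t all ≠ 6.
g(t,s) = g(t-1,s-1) + g(t-1,s+1) for s ≠ 6; g(t,6) = 0.
t=0: g(0,0)=1
t=1: g(1,-1)=1 g(1,1)=1
t=2: g(2,-2)=1 g(2,0)=2 g(2,2)=1
t=3: g(3,-3)=1 g(3,-1)=3 g(3,1)=3 g(3,3)=1
t=4: g(4,-4)=1 g(4,-2)=4 g(4,0)=6 g(4,2)=4 g(4,4)=1
t=5: g(5,-5)=1 g(5,-3)=5 g(5,-1)=10 g(5,1)=10 g(5,3)=5 g(5,5)=1
t=6: g(6,-6)=1 g(6,-4)=6 g(6,-2)=15 g(6,0)=20 g(6,2)=15 g(6,4)=6
t=7: g(7,-7)=1 g(7,-5)=7 g(7,-3)=21 g(7,-1)=35 g(7,1)=35 g(7,3)=21 g(7,5)=6
t=8: g(8,-8)=1 g(8,-6)=8 g(8,-4)=28 g(8,-2)=56 g(8,0)=70 g(8,2)=56 g(8,4)=27
t=9: g(9,-9)=1 g(9,-7)=9 g(9,-5)=36 g(9,-3)=84 g(9,-1)=126 g(9,1)=126 g(9,3)=83 g(9,5)=27
t=10: g(10,-10)=1 g(10,-8)=10 g(10,-6)=45 g(10,-4)=120 g(10,-2)=210 g(10,0)=252 g(10,2)=209 g(10,4)=110
t=11: g(11,-11)=1 g(11,-9)=11 g(11,-7)=55 g(11,-5)=165 g(11,-3)=330 g(11,-1)=462 g(11,1)=461 g(11,3)=319 g(11,5)=110
t=12: g(12,-12)=1 g(12,-10)=12 g(12,-8)=66 g(12,-6)=220 g(12,-4)=495 g(12,-2)=792 g(12,0)=923 g(12,2)=780 g(12,4)=429
t=13: g(13,-13)=1 g(13,-11)=13 g(13,-9)=78 g(13,-7)=286 g(13,-5)=715 g(13,-3)=1287 g(13,-1)=1715 g(13,1)=1703 g(13,3)=1209 g(13,5)=429
t=14: g(14,-14)=1 g(14,-12)=14 g(14,-10)=91 g(14,-8)=364 g(14,-6)=1001 g(14,-4)=2002 g(14,-2)=3002 g(14,0)=3418 g(14,2)=2912 g(14,4)=1638
t=15: g(15,-15)=1 g(15,-13)=15 g(15,-11)=105 g(15,-9)=455 g(15,-7)=1365 g(15,-5)=3003 g(15,-3)=5004 g(15,-1)=6420 g(15,1)=6330 g(15,3)=4550 g(15,5)=1638
t=16: g(16,-16)=1 g(16,-14)=16 g(16,-12)=120 g(16,-10)=560 g(16,-8)=1820 g(16,-6)=4368 g(16,-4)=8007 g(16,-2)=11424 g(16,0)=12750 g(16,2)=10880 g(16,4)=6188
t=17: g(17,-17)=1 g(17,-15)=17 g(17,-13)=136 g(17,-11)=680 g(17,-9)=2380 g(17,-7)=6188 g(17,-5)=12375 g(17,-3)=19431 g(17,-1)=24174 g(17,1)=23630 g(17,3)=17068 g(17,5)=6188
t=18: g(18,-18)=1 g(18,-16)=18 g(18,-14)=153 g(18,-12)=816 g(18,-10)=3060 g(18,-8)=8568 g(18,-6)=18563 g(18,-4)=31806 g(18,-2)=43605 g(18,0)=47804 g(18,2)=40698 g(18,4)=23256
t=19: g(19,-19)=1 g(19,-17)=19 g(19,-15)=171 g(19,-13)=969 g(19,-11)=3876 g(19,-9)=11628 g(19,-7)=27131 g(19,-5)=50369 g(19,-3)=75411 g(19,-1)=91409 g(19,1)=88502 g(19,3)=63954 g(19,5)=23256
t=20: g(20,-20)=1 g(20,-18)=20 g(20,-16)=190 g(20,-14)=1140 g(20,-12)=4845 g(20,-10)=15504 g(20,-8)=38759 g(20,-6)=77500 g(20,-4)=125780 g(20,-2)=166820 g(20,0)=179911 g(20,2)=152456 g(20,4)=87210
t=21: g(21,-21)=1 g(21,-19)=21 g(21,-17)=210 g(21,-15)=1330 g(21,-13)=5985 g(21,-11)=20349 g(21,-9)=54263 g(21,-7)=116259 g(21,-5)=203280 g(21,-3)=292600 g(21,-1)=346731 g(21,1)=332367 g(21,3)=239666 g(21,5)=87210
t=22: g(22,-22)=1 g(22,-20)=22 g(22,-18)=231 g(22,-16)=1540 g(22,-14)=7315 g(22,-12)=26334 g(22,-10)=74612 g(22,-8)=170522 g(22,-6)=319539 g(22,-4)=495880 g(22,-2)=639331 g(22,0)=679098 g(22,2)=572033 g(22,4)=326876
t=23: g(23,-23)=1 g(23,-21)=23 g(23,-19)=253 g(23,-17)=1771 g(23,-15)=8855 g(23,-13)=33649 g(23,-11)=100946 g(23,-9)=245134 g(23,-7)=490061 g(23,-5)=815419 g(23,-3)=1135211 g(23,-1)=1318429 g(23,1)=1251131 g(23,3)=898909 g(23,5)=326876
t=24: g(24,-24)=1 g(24,-22)=24 g(24,-20)=276 g(24,-18)=2024 g(24,-16)=10626 g(24,-14)=42504 g(24,-12)=134595 g(24,-10)=346080 g(24,-8)=735195 g(24,-6)=1305480 g(24,-4)=1950630 g(24,-2)=2453640 g(24,0)=2569560 g(24,2)=2150040 g(24,4)=1225785
Paths never hitting 6: Σ_s g(24,s) = 12926460
Paths hitting 6: 2^24 - 12926460 = 3850756
P = 3850756/16777216 = 962689/4194304

Answer: 962689/4194304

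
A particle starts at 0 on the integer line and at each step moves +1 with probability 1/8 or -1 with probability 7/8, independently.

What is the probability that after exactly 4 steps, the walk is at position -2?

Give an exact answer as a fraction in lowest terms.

Answer: 343/1024

Derivation:
To reach position -2 after 4 steps: need 1 step of +1 and 3 steps of -1.
Number of such sequences: C(4,1) = 4
Each has probability (1/8)^1 · (7/8)^3 = 343/4096
P = 4 · 343/4096 = 343/1024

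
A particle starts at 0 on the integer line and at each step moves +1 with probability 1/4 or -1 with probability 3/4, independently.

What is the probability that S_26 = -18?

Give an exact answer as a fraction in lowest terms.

Answer: 234573420577275/2251799813685248

Derivation:
To reach position -18 after 26 steps: need 4 steps of +1 and 22 steps of -1.
Number of such sequences: C(26,4) = 14950
Each has probability (1/4)^4 · (3/4)^22 = 31381059609/4503599627370496
P = 14950 · 31381059609/4503599627370496 = 234573420577275/2251799813685248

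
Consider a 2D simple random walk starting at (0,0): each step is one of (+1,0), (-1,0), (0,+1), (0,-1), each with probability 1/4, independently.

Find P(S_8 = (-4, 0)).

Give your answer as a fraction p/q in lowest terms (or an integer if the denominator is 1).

Let h be the number of horizontal steps (so 8-h are vertical). To end at (-4,0) need (h-4)/2 right-steps and ((8-h)+0)/2 up-steps.
Sum over h with 4 ≤ h ≤ 8, h ≡ 0 (mod 2), 8-h ≡ 0 (mod 2):
h=4: C(8,4)·C(4,0)·C(4,2) = 70·1·6 = 420
h=6: C(8,6)·C(6,1)·C(2,1) = 28·6·2 = 336
h=8: C(8,8)·C(8,2)·C(0,0) = 1·28·1 = 28
Total favorable: 784
Total paths: 4^8 = 65536
P = 784/65536 = 49/4096

Answer: 49/4096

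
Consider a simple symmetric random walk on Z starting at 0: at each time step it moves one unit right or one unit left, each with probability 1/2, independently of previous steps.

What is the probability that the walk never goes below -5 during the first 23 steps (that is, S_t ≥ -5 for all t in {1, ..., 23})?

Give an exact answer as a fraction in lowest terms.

Let f(t,s) = #length-t paths at position s with S_1..S_t all ≥ -5.
f(t,s) = f(t-1,s-1) + f(t-1,s+1) for s ≥ -5; f(t,s) = 0 for s < -5.
t=0: f(0,0)=1
t=1: f(1,-1)=1 f(1,1)=1
t=2: f(2,-2)=1 f(2,0)=2 f(2,2)=1
t=3: f(3,-3)=1 f(3,-1)=3 f(3,1)=3 f(3,3)=1
t=4: f(4,-4)=1 f(4,-2)=4 f(4,0)=6 f(4,2)=4 f(4,4)=1
t=5: f(5,-5)=1 f(5,-3)=5 f(5,-1)=10 f(5,1)=10 f(5,3)=5 f(5,5)=1
t=6: f(6,-4)=6 f(6,-2)=15 f(6,0)=20 f(6,2)=15 f(6,4)=6 f(6,6)=1
t=7: f(7,-5)=6 f(7,-3)=21 f(7,-1)=35 f(7,1)=35 f(7,3)=21 f(7,5)=7 f(7,7)=1
t=8: f(8,-4)=27 f(8,-2)=56 f(8,0)=70 f(8,2)=56 f(8,4)=28 f(8,6)=8 f(8,8)=1
t=9: f(9,-5)=27 f(9,-3)=83 f(9,-1)=126 f(9,1)=126 f(9,3)=84 f(9,5)=36 f(9,7)=9 f(9,9)=1
t=10: f(10,-4)=110 f(10,-2)=209 f(10,0)=252 f(10,2)=210 f(10,4)=120 f(10,6)=45 f(10,8)=10 f(10,10)=1
t=11: f(11,-5)=110 f(11,-3)=319 f(11,-1)=461 f(11,1)=462 f(11,3)=330 f(11,5)=165 f(11,7)=55 f(11,9)=11 f(11,11)=1
t=12: f(12,-4)=429 f(12,-2)=780 f(12,0)=923 f(12,2)=792 f(12,4)=495 f(12,6)=220 f(12,8)=66 f(12,10)=12 f(12,12)=1
t=13: f(13,-5)=429 f(13,-3)=1209 f(13,-1)=1703 f(13,1)=1715 f(13,3)=1287 f(13,5)=715 f(13,7)=286 f(13,9)=78 f(13,11)=13 f(13,13)=1
t=14: f(14,-4)=1638 f(14,-2)=2912 f(14,0)=3418 f(14,2)=3002 f(14,4)=2002 f(14,6)=1001 f(14,8)=364 f(14,10)=91 f(14,12)=14 f(14,14)=1
t=15: f(15,-5)=1638 f(15,-3)=4550 f(15,-1)=6330 f(15,1)=6420 f(15,3)=5004 f(15,5)=3003 f(15,7)=1365 f(15,9)=455 f(15,11)=105 f(15,13)=15 f(15,15)=1
t=16: f(16,-4)=6188 f(16,-2)=10880 f(16,0)=12750 f(16,2)=11424 f(16,4)=8007 f(16,6)=4368 f(16,8)=1820 f(16,10)=560 f(16,12)=120 f(16,14)=16 f(16,16)=1
t=17: f(17,-5)=6188 f(17,-3)=17068 f(17,-1)=23630 f(17,1)=24174 f(17,3)=19431 f(17,5)=12375 f(17,7)=6188 f(17,9)=2380 f(17,11)=680 f(17,13)=136 f(17,15)=17 f(17,17)=1
t=18: f(18,-4)=23256 f(18,-2)=40698 f(18,0)=47804 f(18,2)=43605 f(18,4)=31806 f(18,6)=18563 f(18,8)=8568 f(18,10)=3060 f(18,12)=816 f(18,14)=153 f(18,16)=18 f(18,18)=1
t=19: f(19,-5)=23256 f(19,-3)=63954 f(19,-1)=88502 f(19,1)=91409 f(19,3)=75411 f(19,5)=50369 f(19,7)=27131 f(19,9)=11628 f(19,11)=3876 f(19,13)=969 f(19,15)=171 f(19,17)=19 f(19,19)=1
t=20: f(20,-4)=87210 f(20,-2)=152456 f(20,0)=179911 f(20,2)=166820 f(20,4)=125780 f(20,6)=77500 f(20,8)=38759 f(20,10)=15504 f(20,12)=4845 f(20,14)=1140 f(20,16)=190 f(20,18)=20 f(20,20)=1
t=21: f(21,-5)=87210 f(21,-3)=239666 f(21,-1)=332367 f(21,1)=346731 f(21,3)=292600 f(21,5)=203280 f(21,7)=116259 f(21,9)=54263 f(21,11)=20349 f(21,13)=5985 f(21,15)=1330 f(21,17)=210 f(21,19)=21 f(21,21)=1
t=22: f(22,-4)=326876 f(22,-2)=572033 f(22,0)=679098 f(22,2)=639331 f(22,4)=495880 f(22,6)=319539 f(22,8)=170522 f(22,10)=74612 f(22,12)=26334 f(22,14)=7315 f(22,16)=1540 f(22,18)=231 f(22,20)=22 f(22,22)=1
t=23: f(23,-5)=326876 f(23,-3)=898909 f(23,-1)=1251131 f(23,1)=1318429 f(23,3)=1135211 f(23,5)=815419 f(23,7)=490061 f(23,9)=245134 f(23,11)=100946 f(23,13)=33649 f(23,15)=8855 f(23,17)=1771 f(23,19)=253 f(23,21)=23 f(23,23)=1
Σ_s f(23,s) = 6626668
P = 6626668/8388608 = 1656667/2097152

Answer: 1656667/2097152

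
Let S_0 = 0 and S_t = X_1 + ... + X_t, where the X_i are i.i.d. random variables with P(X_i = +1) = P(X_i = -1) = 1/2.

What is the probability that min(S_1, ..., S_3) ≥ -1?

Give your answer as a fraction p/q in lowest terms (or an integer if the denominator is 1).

Answer: 3/4

Derivation:
Let f(t,s) = #length-t paths at position s with S_1..S_t all ≥ -1.
f(t,s) = f(t-1,s-1) + f(t-1,s+1) for s ≥ -1; f(t,s) = 0 for s < -1.
t=0: f(0,0)=1
t=1: f(1,-1)=1 f(1,1)=1
t=2: f(2,0)=2 f(2,2)=1
t=3: f(3,-1)=2 f(3,1)=3 f(3,3)=1
Σ_s f(3,s) = 6
P = 6/8 = 3/4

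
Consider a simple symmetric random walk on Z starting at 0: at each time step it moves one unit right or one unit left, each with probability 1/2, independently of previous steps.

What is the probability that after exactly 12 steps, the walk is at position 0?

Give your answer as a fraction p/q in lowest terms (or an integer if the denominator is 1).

Answer: 231/1024

Derivation:
To return to 0 after 12 steps: need exactly 6 steps of +1 and 6 of -1.
Favorable paths: C(12,6) = 924
Total paths: 2^12 = 4096
P = 924/4096 = 231/1024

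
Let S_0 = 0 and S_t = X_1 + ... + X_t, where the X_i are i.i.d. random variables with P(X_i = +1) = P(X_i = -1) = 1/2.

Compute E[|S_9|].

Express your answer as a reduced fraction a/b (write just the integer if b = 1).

Answer: 315/128

Derivation:
S_9 takes values m ≡ 1 (mod 2) with |m| ≤ 9; P(S_9=m) = C(9,(9+m)/2)/2^9.
Total paths: 2^9 = 512
Distribution: P(S=-9)=1/512, P(S=-7)=9/512, P(S=-5)=36/512, P(S=-3)=84/512, P(S=-1)=126/512, P(S=1)=126/512, P(S=3)=84/512, P(S=5)=36/512, P(S=7)=9/512, P(S=9)=1/512
E[|S_9|] = Σ_m |m|·P(S_9=m) = 1260/512 = 315/128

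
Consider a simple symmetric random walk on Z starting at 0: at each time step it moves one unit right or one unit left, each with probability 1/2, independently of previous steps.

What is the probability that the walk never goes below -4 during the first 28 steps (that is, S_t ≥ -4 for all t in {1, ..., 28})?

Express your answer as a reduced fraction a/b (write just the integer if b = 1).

Answer: 87922215/134217728

Derivation:
Let f(t,s) = #length-t paths at position s with S_1..S_t all ≥ -4.
f(t,s) = f(t-1,s-1) + f(t-1,s+1) for s ≥ -4; f(t,s) = 0 for s < -4.
t=0: f(0,0)=1
t=1: f(1,-1)=1 f(1,1)=1
t=2: f(2,-2)=1 f(2,0)=2 f(2,2)=1
t=3: f(3,-3)=1 f(3,-1)=3 f(3,1)=3 f(3,3)=1
t=4: f(4,-4)=1 f(4,-2)=4 f(4,0)=6 f(4,2)=4 f(4,4)=1
t=5: f(5,-3)=5 f(5,-1)=10 f(5,1)=10 f(5,3)=5 f(5,5)=1
t=6: f(6,-4)=5 f(6,-2)=15 f(6,0)=20 f(6,2)=15 f(6,4)=6 f(6,6)=1
t=7: f(7,-3)=20 f(7,-1)=35 f(7,1)=35 f(7,3)=21 f(7,5)=7 f(7,7)=1
t=8: f(8,-4)=20 f(8,-2)=55 f(8,0)=70 f(8,2)=56 f(8,4)=28 f(8,6)=8 f(8,8)=1
t=9: f(9,-3)=75 f(9,-1)=125 f(9,1)=126 f(9,3)=84 f(9,5)=36 f(9,7)=9 f(9,9)=1
t=10: f(10,-4)=75 f(10,-2)=200 f(10,0)=251 f(10,2)=210 f(10,4)=120 f(10,6)=45 f(10,8)=10 f(10,10)=1
t=11: f(11,-3)=275 f(11,-1)=451 f(11,1)=461 f(11,3)=330 f(11,5)=165 f(11,7)=55 f(11,9)=11 f(11,11)=1
t=12: f(12,-4)=275 f(12,-2)=726 f(12,0)=912 f(12,2)=791 f(12,4)=495 f(12,6)=220 f(12,8)=66 f(12,10)=12 f(12,12)=1
t=13: f(13,-3)=1001 f(13,-1)=1638 f(13,1)=1703 f(13,3)=1286 f(13,5)=715 f(13,7)=286 f(13,9)=78 f(13,11)=13 f(13,13)=1
t=14: f(14,-4)=1001 f(14,-2)=2639 f(14,0)=3341 f(14,2)=2989 f(14,4)=2001 f(14,6)=1001 f(14,8)=364 f(14,10)=91 f(14,12)=14 f(14,14)=1
t=15: f(15,-3)=3640 f(15,-1)=5980 f(15,1)=6330 f(15,3)=4990 f(15,5)=3002 f(15,7)=1365 f(15,9)=455 f(15,11)=105 f(15,13)=15 f(15,15)=1
t=16: f(16,-4)=3640 f(16,-2)=9620 f(16,0)=12310 f(16,2)=11320 f(16,4)=7992 f(16,6)=4367 f(16,8)=1820 f(16,10)=560 f(16,12)=120 f(16,14)=16 f(16,16)=1
t=17: f(17,-3)=13260 f(17,-1)=21930 f(17,1)=23630 f(17,3)=19312 f(17,5)=12359 f(17,7)=6187 f(17,9)=2380 f(17,11)=680 f(17,13)=136 f(17,15)=17 f(17,17)=1
t=18: f(18,-4)=13260 f(18,-2)=35190 f(18,0)=45560 f(18,2)=42942 f(18,4)=31671 f(18,6)=18546 f(18,8)=8567 f(18,10)=3060 f(18,12)=816 f(18,14)=153 f(18,16)=18 f(18,18)=1
t=19: f(19,-3)=48450 f(19,-1)=80750 f(19,1)=88502 f(19,3)=74613 f(19,5)=50217 f(19,7)=27113 f(19,9)=11627 f(19,11)=3876 f(19,13)=969 f(19,15)=171 f(19,17)=19 f(19,19)=1
t=20: f(20,-4)=48450 f(20,-2)=129200 f(20,0)=169252 f(20,2)=163115 f(20,4)=124830 f(20,6)=77330 f(20,8)=38740 f(20,10)=15503 f(20,12)=4845 f(20,14)=1140 f(20,16)=190 f(20,18)=20 f(20,20)=1
t=21: f(21,-3)=177650 f(21,-1)=298452 f(21,1)=332367 f(21,3)=287945 f(21,5)=202160 f(21,7)=116070 f(21,9)=54243 f(21,11)=20348 f(21,13)=5985 f(21,15)=1330 f(21,17)=210 f(21,19)=21 f(21,21)=1
t=22: f(22,-4)=177650 f(22,-2)=476102 f(22,0)=630819 f(22,2)=620312 f(22,4)=490105 f(22,6)=318230 f(22,8)=170313 f(22,10)=74591 f(22,12)=26333 f(22,14)=7315 f(22,16)=1540 f(22,18)=231 f(22,20)=22 f(22,22)=1
t=23: f(23,-3)=653752 f(23,-1)=1106921 f(23,1)=1251131 f(23,3)=1110417 f(23,5)=808335 f(23,7)=488543 f(23,9)=244904 f(23,11)=100924 f(23,13)=33648 f(23,15)=8855 f(23,17)=1771 f(23,19)=253 f(23,21)=23 f(23,23)=1
t=24: f(24,-4)=653752 f(24,-2)=1760673 f(24,0)=2358052 f(24,2)=2361548 f(24,4)=1918752 f(24,6)=1296878 f(24,8)=733447 f(24,10)=345828 f(24,12)=134572 f(24,14)=42503 f(24,16)=10626 f(24,18)=2024 f(24,20)=276 f(24,22)=24 f(24,24)=1
t=25: f(25,-3)=2414425 f(25,-1)=4118725 f(25,1)=4719600 f(25,3)=4280300 f(25,5)=3215630 f(25,7)=2030325 f(25,9)=1079275 f(25,11)=480400 f(25,13)=177075 f(25,15)=53129 f(25,17)=12650 f(25,19)=2300 f(25,21)=300 f(25,23)=25 f(25,25)=1
t=26: f(26,-4)=2414425 f(26,-2)=6533150 f(26,0)=8838325 f(26,2)=8999900 f(26,4)=7495930 f(26,6)=5245955 f(26,8)=3109600 f(26,10)=1559675 f(26,12)=657475 f(26,14)=230204 f(26,16)=65779 f(26,18)=14950 f(26,20)=2600 f(26,22)=325 f(26,24)=26 f(26,26)=1
t=27: f(27,-3)=8947575 f(27,-1)=15371475 f(27,1)=17838225 f(27,3)=16495830 f(27,5)=12741885 f(27,7)=8355555 f(27,9)=4669275 f(27,11)=2217150 f(27,13)=887679 f(27,15)=295983 f(27,17)=80729 f(27,19)=17550 f(27,21)=2925 f(27,23)=351 f(27,25)=27 f(27,27)=1
t=28: f(28,-4)=8947575 f(28,-2)=24319050 f(28,0)=33209700 f(28,2)=34334055 f(28,4)=29237715 f(28,6)=21097440 f(28,8)=13024830 f(28,10)=6886425 f(28,12)=3104829 f(28,14)=1183662 f(28,16)=376712 f(28,18)=98279 f(28,20)=20475 f(28,22)=3276 f(28,24)=378 f(28,26)=28 f(28,28)=1
Σ_s f(28,s) = 175844430
P = 175844430/268435456 = 87922215/134217728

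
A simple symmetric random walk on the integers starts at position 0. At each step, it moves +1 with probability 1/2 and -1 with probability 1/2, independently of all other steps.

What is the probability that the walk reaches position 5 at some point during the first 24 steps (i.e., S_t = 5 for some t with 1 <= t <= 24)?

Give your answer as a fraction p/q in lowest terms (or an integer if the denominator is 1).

Count via complement. Let g(t,s) = #length-t paths at position s with S_1..S_t all ≠ 5.
g(t,s) = g(t-1,s-1) + g(t-1,s+1) for s ≠ 5; g(t,5) = 0.
t=0: g(0,0)=1
t=1: g(1,-1)=1 g(1,1)=1
t=2: g(2,-2)=1 g(2,0)=2 g(2,2)=1
t=3: g(3,-3)=1 g(3,-1)=3 g(3,1)=3 g(3,3)=1
t=4: g(4,-4)=1 g(4,-2)=4 g(4,0)=6 g(4,2)=4 g(4,4)=1
t=5: g(5,-5)=1 g(5,-3)=5 g(5,-1)=10 g(5,1)=10 g(5,3)=5
t=6: g(6,-6)=1 g(6,-4)=6 g(6,-2)=15 g(6,0)=20 g(6,2)=15 g(6,4)=5
t=7: g(7,-7)=1 g(7,-5)=7 g(7,-3)=21 g(7,-1)=35 g(7,1)=35 g(7,3)=20
t=8: g(8,-8)=1 g(8,-6)=8 g(8,-4)=28 g(8,-2)=56 g(8,0)=70 g(8,2)=55 g(8,4)=20
t=9: g(9,-9)=1 g(9,-7)=9 g(9,-5)=36 g(9,-3)=84 g(9,-1)=126 g(9,1)=125 g(9,3)=75
t=10: g(10,-10)=1 g(10,-8)=10 g(10,-6)=45 g(10,-4)=120 g(10,-2)=210 g(10,0)=251 g(10,2)=200 g(10,4)=75
t=11: g(11,-11)=1 g(11,-9)=11 g(11,-7)=55 g(11,-5)=165 g(11,-3)=330 g(11,-1)=461 g(11,1)=451 g(11,3)=275
t=12: g(12,-12)=1 g(12,-10)=12 g(12,-8)=66 g(12,-6)=220 g(12,-4)=495 g(12,-2)=791 g(12,0)=912 g(12,2)=726 g(12,4)=275
t=13: g(13,-13)=1 g(13,-11)=13 g(13,-9)=78 g(13,-7)=286 g(13,-5)=715 g(13,-3)=1286 g(13,-1)=1703 g(13,1)=1638 g(13,3)=1001
t=14: g(14,-14)=1 g(14,-12)=14 g(14,-10)=91 g(14,-8)=364 g(14,-6)=1001 g(14,-4)=2001 g(14,-2)=2989 g(14,0)=3341 g(14,2)=2639 g(14,4)=1001
t=15: g(15,-15)=1 g(15,-13)=15 g(15,-11)=105 g(15,-9)=455 g(15,-7)=1365 g(15,-5)=3002 g(15,-3)=4990 g(15,-1)=6330 g(15,1)=5980 g(15,3)=3640
t=16: g(16,-16)=1 g(16,-14)=16 g(16,-12)=120 g(16,-10)=560 g(16,-8)=1820 g(16,-6)=4367 g(16,-4)=7992 g(16,-2)=11320 g(16,0)=12310 g(16,2)=9620 g(16,4)=3640
t=17: g(17,-17)=1 g(17,-15)=17 g(17,-13)=136 g(17,-11)=680 g(17,-9)=2380 g(17,-7)=6187 g(17,-5)=12359 g(17,-3)=19312 g(17,-1)=23630 g(17,1)=21930 g(17,3)=13260
t=18: g(18,-18)=1 g(18,-16)=18 g(18,-14)=153 g(18,-12)=816 g(18,-10)=3060 g(18,-8)=8567 g(18,-6)=18546 g(18,-4)=31671 g(18,-2)=42942 g(18,0)=45560 g(18,2)=35190 g(18,4)=13260
t=19: g(19,-19)=1 g(19,-17)=19 g(19,-15)=171 g(19,-13)=969 g(19,-11)=3876 g(19,-9)=11627 g(19,-7)=27113 g(19,-5)=50217 g(19,-3)=74613 g(19,-1)=88502 g(19,1)=80750 g(19,3)=48450
t=20: g(20,-20)=1 g(20,-18)=20 g(20,-16)=190 g(20,-14)=1140 g(20,-12)=4845 g(20,-10)=15503 g(20,-8)=38740 g(20,-6)=77330 g(20,-4)=124830 g(20,-2)=163115 g(20,0)=169252 g(20,2)=129200 g(20,4)=48450
t=21: g(21,-21)=1 g(21,-19)=21 g(21,-17)=210 g(21,-15)=1330 g(21,-13)=5985 g(21,-11)=20348 g(21,-9)=54243 g(21,-7)=116070 g(21,-5)=202160 g(21,-3)=287945 g(21,-1)=332367 g(21,1)=298452 g(21,3)=177650
t=22: g(22,-22)=1 g(22,-20)=22 g(22,-18)=231 g(22,-16)=1540 g(22,-14)=7315 g(22,-12)=26333 g(22,-10)=74591 g(22,-8)=170313 g(22,-6)=318230 g(22,-4)=490105 g(22,-2)=620312 g(22,0)=630819 g(22,2)=476102 g(22,4)=177650
t=23: g(23,-23)=1 g(23,-21)=23 g(23,-19)=253 g(23,-17)=1771 g(23,-15)=8855 g(23,-13)=33648 g(23,-11)=100924 g(23,-9)=244904 g(23,-7)=488543 g(23,-5)=808335 g(23,-3)=1110417 g(23,-1)=1251131 g(23,1)=1106921 g(23,3)=653752
t=24: g(24,-24)=1 g(24,-22)=24 g(24,-20)=276 g(24,-18)=2024 g(24,-16)=10626 g(24,-14)=42503 g(24,-12)=134572 g(24,-10)=345828 g(24,-8)=733447 g(24,-6)=1296878 g(24,-4)=1918752 g(24,-2)=2361548 g(24,0)=2358052 g(24,2)=1760673 g(24,4)=653752
Paths never hitting 5: Σ_s g(24,s) = 11618956
Paths hitting 5: 2^24 - 11618956 = 5158260
P = 5158260/16777216 = 1289565/4194304

Answer: 1289565/4194304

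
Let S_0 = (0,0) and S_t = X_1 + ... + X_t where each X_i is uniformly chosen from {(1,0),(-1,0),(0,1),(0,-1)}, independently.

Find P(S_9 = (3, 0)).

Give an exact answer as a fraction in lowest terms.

Answer: 441/16384

Derivation:
Let h be the number of horizontal steps (so 9-h are vertical). To end at (3,0) need (h+3)/2 right-steps and ((9-h)+0)/2 up-steps.
Sum over h with 3 ≤ h ≤ 9, h ≡ 1 (mod 2), 9-h ≡ 0 (mod 2):
h=3: C(9,3)·C(3,3)·C(6,3) = 84·1·20 = 1680
h=5: C(9,5)·C(5,4)·C(4,2) = 126·5·6 = 3780
h=7: C(9,7)·C(7,5)·C(2,1) = 36·21·2 = 1512
h=9: C(9,9)·C(9,6)·C(0,0) = 1·84·1 = 84
Total favorable: 7056
Total paths: 4^9 = 262144
P = 7056/262144 = 441/16384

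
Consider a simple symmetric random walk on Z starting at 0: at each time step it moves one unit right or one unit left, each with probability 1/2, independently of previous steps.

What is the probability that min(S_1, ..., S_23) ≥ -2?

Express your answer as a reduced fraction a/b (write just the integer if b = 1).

Let f(t,s) = #length-t paths at position s with S_1..S_t all ≥ -2.
f(t,s) = f(t-1,s-1) + f(t-1,s+1) for s ≥ -2; f(t,s) = 0 for s < -2.
t=0: f(0,0)=1
t=1: f(1,-1)=1 f(1,1)=1
t=2: f(2,-2)=1 f(2,0)=2 f(2,2)=1
t=3: f(3,-1)=3 f(3,1)=3 f(3,3)=1
t=4: f(4,-2)=3 f(4,0)=6 f(4,2)=4 f(4,4)=1
t=5: f(5,-1)=9 f(5,1)=10 f(5,3)=5 f(5,5)=1
t=6: f(6,-2)=9 f(6,0)=19 f(6,2)=15 f(6,4)=6 f(6,6)=1
t=7: f(7,-1)=28 f(7,1)=34 f(7,3)=21 f(7,5)=7 f(7,7)=1
t=8: f(8,-2)=28 f(8,0)=62 f(8,2)=55 f(8,4)=28 f(8,6)=8 f(8,8)=1
t=9: f(9,-1)=90 f(9,1)=117 f(9,3)=83 f(9,5)=36 f(9,7)=9 f(9,9)=1
t=10: f(10,-2)=90 f(10,0)=207 f(10,2)=200 f(10,4)=119 f(10,6)=45 f(10,8)=10 f(10,10)=1
t=11: f(11,-1)=297 f(11,1)=407 f(11,3)=319 f(11,5)=164 f(11,7)=55 f(11,9)=11 f(11,11)=1
t=12: f(12,-2)=297 f(12,0)=704 f(12,2)=726 f(12,4)=483 f(12,6)=219 f(12,8)=66 f(12,10)=12 f(12,12)=1
t=13: f(13,-1)=1001 f(13,1)=1430 f(13,3)=1209 f(13,5)=702 f(13,7)=285 f(13,9)=78 f(13,11)=13 f(13,13)=1
t=14: f(14,-2)=1001 f(14,0)=2431 f(14,2)=2639 f(14,4)=1911 f(14,6)=987 f(14,8)=363 f(14,10)=91 f(14,12)=14 f(14,14)=1
t=15: f(15,-1)=3432 f(15,1)=5070 f(15,3)=4550 f(15,5)=2898 f(15,7)=1350 f(15,9)=454 f(15,11)=105 f(15,13)=15 f(15,15)=1
t=16: f(16,-2)=3432 f(16,0)=8502 f(16,2)=9620 f(16,4)=7448 f(16,6)=4248 f(16,8)=1804 f(16,10)=559 f(16,12)=120 f(16,14)=16 f(16,16)=1
t=17: f(17,-1)=11934 f(17,1)=18122 f(17,3)=17068 f(17,5)=11696 f(17,7)=6052 f(17,9)=2363 f(17,11)=679 f(17,13)=136 f(17,15)=17 f(17,17)=1
t=18: f(18,-2)=11934 f(18,0)=30056 f(18,2)=35190 f(18,4)=28764 f(18,6)=17748 f(18,8)=8415 f(18,10)=3042 f(18,12)=815 f(18,14)=153 f(18,16)=18 f(18,18)=1
t=19: f(19,-1)=41990 f(19,1)=65246 f(19,3)=63954 f(19,5)=46512 f(19,7)=26163 f(19,9)=11457 f(19,11)=3857 f(19,13)=968 f(19,15)=171 f(19,17)=19 f(19,19)=1
t=20: f(20,-2)=41990 f(20,0)=107236 f(20,2)=129200 f(20,4)=110466 f(20,6)=72675 f(20,8)=37620 f(20,10)=15314 f(20,12)=4825 f(20,14)=1139 f(20,16)=190 f(20,18)=20 f(20,20)=1
t=21: f(21,-1)=149226 f(21,1)=236436 f(21,3)=239666 f(21,5)=183141 f(21,7)=110295 f(21,9)=52934 f(21,11)=20139 f(21,13)=5964 f(21,15)=1329 f(21,17)=210 f(21,19)=21 f(21,21)=1
t=22: f(22,-2)=149226 f(22,0)=385662 f(22,2)=476102 f(22,4)=422807 f(22,6)=293436 f(22,8)=163229 f(22,10)=73073 f(22,12)=26103 f(22,14)=7293 f(22,16)=1539 f(22,18)=231 f(22,20)=22 f(22,22)=1
t=23: f(23,-1)=534888 f(23,1)=861764 f(23,3)=898909 f(23,5)=716243 f(23,7)=456665 f(23,9)=236302 f(23,11)=99176 f(23,13)=33396 f(23,15)=8832 f(23,17)=1770 f(23,19)=253 f(23,21)=23 f(23,23)=1
Σ_s f(23,s) = 3848222
P = 3848222/8388608 = 1924111/4194304

Answer: 1924111/4194304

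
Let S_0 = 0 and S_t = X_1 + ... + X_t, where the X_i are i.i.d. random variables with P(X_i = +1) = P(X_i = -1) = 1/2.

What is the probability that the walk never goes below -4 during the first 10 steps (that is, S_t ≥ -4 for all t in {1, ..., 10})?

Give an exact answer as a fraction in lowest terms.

Let f(t,s) = #length-t paths at position s with S_1..S_t all ≥ -4.
f(t,s) = f(t-1,s-1) + f(t-1,s+1) for s ≥ -4; f(t,s) = 0 for s < -4.
t=0: f(0,0)=1
t=1: f(1,-1)=1 f(1,1)=1
t=2: f(2,-2)=1 f(2,0)=2 f(2,2)=1
t=3: f(3,-3)=1 f(3,-1)=3 f(3,1)=3 f(3,3)=1
t=4: f(4,-4)=1 f(4,-2)=4 f(4,0)=6 f(4,2)=4 f(4,4)=1
t=5: f(5,-3)=5 f(5,-1)=10 f(5,1)=10 f(5,3)=5 f(5,5)=1
t=6: f(6,-4)=5 f(6,-2)=15 f(6,0)=20 f(6,2)=15 f(6,4)=6 f(6,6)=1
t=7: f(7,-3)=20 f(7,-1)=35 f(7,1)=35 f(7,3)=21 f(7,5)=7 f(7,7)=1
t=8: f(8,-4)=20 f(8,-2)=55 f(8,0)=70 f(8,2)=56 f(8,4)=28 f(8,6)=8 f(8,8)=1
t=9: f(9,-3)=75 f(9,-1)=125 f(9,1)=126 f(9,3)=84 f(9,5)=36 f(9,7)=9 f(9,9)=1
t=10: f(10,-4)=75 f(10,-2)=200 f(10,0)=251 f(10,2)=210 f(10,4)=120 f(10,6)=45 f(10,8)=10 f(10,10)=1
Σ_s f(10,s) = 912
P = 912/1024 = 57/64

Answer: 57/64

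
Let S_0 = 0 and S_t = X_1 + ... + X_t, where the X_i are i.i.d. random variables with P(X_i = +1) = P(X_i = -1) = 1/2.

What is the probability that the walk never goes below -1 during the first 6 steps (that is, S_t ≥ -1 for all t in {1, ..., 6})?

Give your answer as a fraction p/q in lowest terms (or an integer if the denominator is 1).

Answer: 35/64

Derivation:
Let f(t,s) = #length-t paths at position s with S_1..S_t all ≥ -1.
f(t,s) = f(t-1,s-1) + f(t-1,s+1) for s ≥ -1; f(t,s) = 0 for s < -1.
t=0: f(0,0)=1
t=1: f(1,-1)=1 f(1,1)=1
t=2: f(2,0)=2 f(2,2)=1
t=3: f(3,-1)=2 f(3,1)=3 f(3,3)=1
t=4: f(4,0)=5 f(4,2)=4 f(4,4)=1
t=5: f(5,-1)=5 f(5,1)=9 f(5,3)=5 f(5,5)=1
t=6: f(6,0)=14 f(6,2)=14 f(6,4)=6 f(6,6)=1
Σ_s f(6,s) = 35
P = 35/64 = 35/64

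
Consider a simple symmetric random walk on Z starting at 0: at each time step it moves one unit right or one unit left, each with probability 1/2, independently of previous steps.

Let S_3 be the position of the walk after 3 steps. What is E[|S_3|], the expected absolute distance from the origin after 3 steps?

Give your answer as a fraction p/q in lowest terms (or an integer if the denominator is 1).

S_3 takes values m ≡ 1 (mod 2) with |m| ≤ 3; P(S_3=m) = C(3,(3+m)/2)/2^3.
Total paths: 2^3 = 8
Distribution: P(S=-3)=1/8, P(S=-1)=3/8, P(S=1)=3/8, P(S=3)=1/8
E[|S_3|] = Σ_m |m|·P(S_3=m) = 12/8 = 3/2

Answer: 3/2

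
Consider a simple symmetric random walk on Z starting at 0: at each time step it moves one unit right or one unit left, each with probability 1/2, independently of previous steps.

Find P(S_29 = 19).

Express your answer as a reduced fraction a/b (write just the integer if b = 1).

Answer: 118755/536870912

Derivation:
To reach position 19 after 29 steps: need 24 steps of +1 and 5 of -1.
Favorable paths: C(29,24) = 118755
Total paths: 2^29 = 536870912
P = 118755/536870912 = 118755/536870912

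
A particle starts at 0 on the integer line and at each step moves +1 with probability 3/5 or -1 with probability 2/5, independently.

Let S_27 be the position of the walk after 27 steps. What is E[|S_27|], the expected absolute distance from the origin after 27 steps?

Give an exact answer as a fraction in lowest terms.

S_27 takes values m ≡ 1 (mod 2) with |m| ≤ 27; P(S_27=m) = C(27,(27+m)/2) · (3/5)^((27+m)/2) · (2/5)^((27-m)/2).
Distribution: P(S=-27)=134217728/7450580596923828125, P(S=-25)=5435817984/7450580596923828125, P(S=-23)=105998450688/7450580596923828125, P(S=-21)=52999225344/298023223876953125, P(S=-19)=476993028096/298023223876953125, P(S=-17)=16456259469312/1490116119384765625, P(S=-15)=90509427081216/1490116119384765625, P(S=-13)=407292421865472/1490116119384765625, P(S=-11)=305469316399104/298023223876953125, P(S=-9)=967319501930496/298023223876953125, P(S=-7)=13058813276061696/1490116119384765625, P(S=-5)=30272703503597568/1490116119384765625, P(S=-3)=60545407007195136/1490116119384765625, P(S=-1)=20958025502490624/298023223876953125, P(S=1)=31437038253735936/298023223876953125, P(S=3)=204340748649283584/1490116119384765625, P(S=5)=229883342230444032/1490116119384765625, P(S=7)=223122067458960384/1490116119384765625, P(S=9)=37187011243160064/298023223876953125, P(S=11)=26422350093824256/298023223876953125, P(S=13)=79267050281472768/1490116119384765625, P(S=15)=39633525140736384/1490116119384765625, P(S=17)=16213714830301248/1490116119384765625, P(S=19)=1057416184584864/298023223876953125, P(S=21)=264354046146216/298023223876953125, P(S=23)=1189593207657972/7450580596923828125, P(S=25)=137260754729766/7450580596923828125, P(S=27)=7625597484987/7450580596923828125
E[|S_27|] = Σ_m |m|·P(S_27=m) = 9239657730733330407/1490116119384765625

Answer: 9239657730733330407/1490116119384765625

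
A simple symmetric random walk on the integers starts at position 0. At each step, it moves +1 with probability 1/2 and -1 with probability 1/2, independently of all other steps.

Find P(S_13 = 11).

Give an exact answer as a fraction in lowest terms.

To reach position 11 after 13 steps: need 12 steps of +1 and 1 of -1.
Favorable paths: C(13,12) = 13
Total paths: 2^13 = 8192
P = 13/8192 = 13/8192

Answer: 13/8192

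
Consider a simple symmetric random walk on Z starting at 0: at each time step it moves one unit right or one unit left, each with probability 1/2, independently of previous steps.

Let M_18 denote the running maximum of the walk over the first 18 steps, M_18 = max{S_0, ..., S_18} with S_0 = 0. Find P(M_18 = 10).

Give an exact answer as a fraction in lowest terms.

Let M_18 = max(S_0,...,S_18). Use the reflection principle: for j ≥ 1, #{paths with M_18 ≥ j} = #{S_18 ≥ j} + #{S_18 ≥ j+1}.
By reflection, #{M_18 ≥ 10} = #{S_18 ≥ 10} + #{S_18 ≥ 11} = 4048 + 988 = 5036.
#{M_18 ≥ 11} = #{S_18 ≥ 11} + #{S_18 ≥ 12} = 988 + 988 = 1976.
#{M_18 = 10} = 5036 - 1976 = 3060.
P(M_18 = 10) = 3060/262144 = 765/65536

Answer: 765/65536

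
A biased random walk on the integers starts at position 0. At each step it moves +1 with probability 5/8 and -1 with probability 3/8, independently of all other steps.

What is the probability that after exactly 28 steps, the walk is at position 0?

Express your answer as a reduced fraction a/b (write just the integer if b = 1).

Answer: 146390117023773193359375/2417851639229258349412352

Derivation:
To be at 0 after 28 steps: need exactly 14 steps of +1 and 14 of -1.
Number of such sequences: C(28,14) = 40116600
Each has probability (5/8)^14 · (3/8)^14 = 29192926025390625/19342813113834066795298816
P = 40116600 · 29192926025390625/19342813113834066795298816 = 146390117023773193359375/2417851639229258349412352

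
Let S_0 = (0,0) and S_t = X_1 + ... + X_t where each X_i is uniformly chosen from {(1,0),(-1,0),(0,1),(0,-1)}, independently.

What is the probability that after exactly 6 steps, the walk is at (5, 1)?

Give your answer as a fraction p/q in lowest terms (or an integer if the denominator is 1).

Answer: 3/2048

Derivation:
Let h be the number of horizontal steps (so 6-h are vertical). To end at (5,1) need (h+5)/2 right-steps and ((6-h)+1)/2 up-steps.
Sum over h with 5 ≤ h ≤ 5, h ≡ 1 (mod 2), 6-h ≡ 1 (mod 2):
h=5: C(6,5)·C(5,5)·C(1,1) = 6·1·1 = 6
Total favorable: 6
Total paths: 4^6 = 4096
P = 6/4096 = 3/2048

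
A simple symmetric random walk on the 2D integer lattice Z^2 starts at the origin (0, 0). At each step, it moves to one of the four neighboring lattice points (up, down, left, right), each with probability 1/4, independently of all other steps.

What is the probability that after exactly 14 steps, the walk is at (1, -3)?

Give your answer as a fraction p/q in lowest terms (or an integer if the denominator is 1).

Let h be the number of horizontal steps (so 14-h are vertical). To end at (1,-3) need (h+1)/2 right-steps and ((14-h)-3)/2 up-steps.
Sum over h with 1 ≤ h ≤ 11, h ≡ 1 (mod 2), 14-h ≡ 1 (mod 2):
h=1: C(14,1)·C(1,1)·C(13,5) = 14·1·1287 = 18018
h=3: C(14,3)·C(3,2)·C(11,4) = 364·3·330 = 360360
h=5: C(14,5)·C(5,3)·C(9,3) = 2002·10·84 = 1681680
h=7: C(14,7)·C(7,4)·C(7,2) = 3432·35·21 = 2522520
h=9: C(14,9)·C(9,5)·C(5,1) = 2002·126·5 = 1261260
h=11: C(14,11)·C(11,6)·C(3,0) = 364·462·1 = 168168
Total favorable: 6012006
Total paths: 4^14 = 268435456
P = 6012006/268435456 = 3006003/134217728

Answer: 3006003/134217728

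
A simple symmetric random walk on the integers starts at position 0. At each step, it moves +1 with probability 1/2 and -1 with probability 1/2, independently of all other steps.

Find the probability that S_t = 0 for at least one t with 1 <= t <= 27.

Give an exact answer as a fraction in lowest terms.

Count via complement. Let g(t,s) = #length-t paths at position s with S_1..S_t all ≠ 0.
g(t,s) = g(t-1,s-1) + g(t-1,s+1) for s ≠ 0; g(t,0) = 0.
t=0: g(0,0)=1
t=1: g(1,-1)=1 g(1,1)=1
t=2: g(2,-2)=1 g(2,2)=1
t=3: g(3,-3)=1 g(3,-1)=1 g(3,1)=1 g(3,3)=1
t=4: g(4,-4)=1 g(4,-2)=2 g(4,2)=2 g(4,4)=1
t=5: g(5,-5)=1 g(5,-3)=3 g(5,-1)=2 g(5,1)=2 g(5,3)=3 g(5,5)=1
t=6: g(6,-6)=1 g(6,-4)=4 g(6,-2)=5 g(6,2)=5 g(6,4)=4 g(6,6)=1
t=7: g(7,-7)=1 g(7,-5)=5 g(7,-3)=9 g(7,-1)=5 g(7,1)=5 g(7,3)=9 g(7,5)=5 g(7,7)=1
t=8: g(8,-8)=1 g(8,-6)=6 g(8,-4)=14 g(8,-2)=14 g(8,2)=14 g(8,4)=14 g(8,6)=6 g(8,8)=1
t=9: g(9,-9)=1 g(9,-7)=7 g(9,-5)=20 g(9,-3)=28 g(9,-1)=14 g(9,1)=14 g(9,3)=28 g(9,5)=20 g(9,7)=7 g(9,9)=1
t=10: g(10,-10)=1 g(10,-8)=8 g(10,-6)=27 g(10,-4)=48 g(10,-2)=42 g(10,2)=42 g(10,4)=48 g(10,6)=27 g(10,8)=8 g(10,10)=1
t=11: g(11,-11)=1 g(11,-9)=9 g(11,-7)=35 g(11,-5)=75 g(11,-3)=90 g(11,-1)=42 g(11,1)=42 g(11,3)=90 g(11,5)=75 g(11,7)=35 g(11,9)=9 g(11,11)=1
t=12: g(12,-12)=1 g(12,-10)=10 g(12,-8)=44 g(12,-6)=110 g(12,-4)=165 g(12,-2)=132 g(12,2)=132 g(12,4)=165 g(12,6)=110 g(12,8)=44 g(12,10)=10 g(12,12)=1
t=13: g(13,-13)=1 g(13,-11)=11 g(13,-9)=54 g(13,-7)=154 g(13,-5)=275 g(13,-3)=297 g(13,-1)=132 g(13,1)=132 g(13,3)=297 g(13,5)=275 g(13,7)=154 g(13,9)=54 g(13,11)=11 g(13,13)=1
t=14: g(14,-14)=1 g(14,-12)=12 g(14,-10)=65 g(14,-8)=208 g(14,-6)=429 g(14,-4)=572 g(14,-2)=429 g(14,2)=429 g(14,4)=572 g(14,6)=429 g(14,8)=208 g(14,10)=65 g(14,12)=12 g(14,14)=1
t=15: g(15,-15)=1 g(15,-13)=13 g(15,-11)=77 g(15,-9)=273 g(15,-7)=637 g(15,-5)=1001 g(15,-3)=1001 g(15,-1)=429 g(15,1)=429 g(15,3)=1001 g(15,5)=1001 g(15,7)=637 g(15,9)=273 g(15,11)=77 g(15,13)=13 g(15,15)=1
t=16: g(16,-16)=1 g(16,-14)=14 g(16,-12)=90 g(16,-10)=350 g(16,-8)=910 g(16,-6)=1638 g(16,-4)=2002 g(16,-2)=1430 g(16,2)=1430 g(16,4)=2002 g(16,6)=1638 g(16,8)=910 g(16,10)=350 g(16,12)=90 g(16,14)=14 g(16,16)=1
t=17: g(17,-17)=1 g(17,-15)=15 g(17,-13)=104 g(17,-11)=440 g(17,-9)=1260 g(17,-7)=2548 g(17,-5)=3640 g(17,-3)=3432 g(17,-1)=1430 g(17,1)=1430 g(17,3)=3432 g(17,5)=3640 g(17,7)=2548 g(17,9)=1260 g(17,11)=440 g(17,13)=104 g(17,15)=15 g(17,17)=1
t=18: g(18,-18)=1 g(18,-16)=16 g(18,-14)=119 g(18,-12)=544 g(18,-10)=1700 g(18,-8)=3808 g(18,-6)=6188 g(18,-4)=7072 g(18,-2)=4862 g(18,2)=4862 g(18,4)=7072 g(18,6)=6188 g(18,8)=3808 g(18,10)=1700 g(18,12)=544 g(18,14)=119 g(18,16)=16 g(18,18)=1
t=19: g(19,-19)=1 g(19,-17)=17 g(19,-15)=135 g(19,-13)=663 g(19,-11)=2244 g(19,-9)=5508 g(19,-7)=9996 g(19,-5)=13260 g(19,-3)=11934 g(19,-1)=4862 g(19,1)=4862 g(19,3)=11934 g(19,5)=13260 g(19,7)=9996 g(19,9)=5508 g(19,11)=2244 g(19,13)=663 g(19,15)=135 g(19,17)=17 g(19,19)=1
t=20: g(20,-20)=1 g(20,-18)=18 g(20,-16)=152 g(20,-14)=798 g(20,-12)=2907 g(20,-10)=7752 g(20,-8)=15504 g(20,-6)=23256 g(20,-4)=25194 g(20,-2)=16796 g(20,2)=16796 g(20,4)=25194 g(20,6)=23256 g(20,8)=15504 g(20,10)=7752 g(20,12)=2907 g(20,14)=798 g(20,16)=152 g(20,18)=18 g(20,20)=1
t=21: g(21,-21)=1 g(21,-19)=19 g(21,-17)=170 g(21,-15)=950 g(21,-13)=3705 g(21,-11)=10659 g(21,-9)=23256 g(21,-7)=38760 g(21,-5)=48450 g(21,-3)=41990 g(21,-1)=16796 g(21,1)=16796 g(21,3)=41990 g(21,5)=48450 g(21,7)=38760 g(21,9)=23256 g(21,11)=10659 g(21,13)=3705 g(21,15)=950 g(21,17)=170 g(21,19)=19 g(21,21)=1
t=22: g(22,-22)=1 g(22,-20)=20 g(22,-18)=189 g(22,-16)=1120 g(22,-14)=4655 g(22,-12)=14364 g(22,-10)=33915 g(22,-8)=62016 g(22,-6)=87210 g(22,-4)=90440 g(22,-2)=58786 g(22,2)=58786 g(22,4)=90440 g(22,6)=87210 g(22,8)=62016 g(22,10)=33915 g(22,12)=14364 g(22,14)=4655 g(22,16)=1120 g(22,18)=189 g(22,20)=20 g(22,22)=1
t=23: g(23,-23)=1 g(23,-21)=21 g(23,-19)=209 g(23,-17)=1309 g(23,-15)=5775 g(23,-13)=19019 g(23,-11)=48279 g(23,-9)=95931 g(23,-7)=149226 g(23,-5)=177650 g(23,-3)=149226 g(23,-1)=58786 g(23,1)=58786 g(23,3)=149226 g(23,5)=177650 g(23,7)=149226 g(23,9)=95931 g(23,11)=48279 g(23,13)=19019 g(23,15)=5775 g(23,17)=1309 g(23,19)=209 g(23,21)=21 g(23,23)=1
t=24: g(24,-24)=1 g(24,-22)=22 g(24,-20)=230 g(24,-18)=1518 g(24,-16)=7084 g(24,-14)=24794 g(24,-12)=67298 g(24,-10)=144210 g(24,-8)=245157 g(24,-6)=326876 g(24,-4)=326876 g(24,-2)=208012 g(24,2)=208012 g(24,4)=326876 g(24,6)=326876 g(24,8)=245157 g(24,10)=144210 g(24,12)=67298 g(24,14)=24794 g(24,16)=7084 g(24,18)=1518 g(24,20)=230 g(24,22)=22 g(24,24)=1
t=25: g(25,-25)=1 g(25,-23)=23 g(25,-21)=252 g(25,-19)=1748 g(25,-17)=8602 g(25,-15)=31878 g(25,-13)=92092 g(25,-11)=211508 g(25,-9)=389367 g(25,-7)=572033 g(25,-5)=653752 g(25,-3)=534888 g(25,-1)=208012 g(25,1)=208012 g(25,3)=534888 g(25,5)=653752 g(25,7)=572033 g(25,9)=389367 g(25,11)=211508 g(25,13)=92092 g(25,15)=31878 g(25,17)=8602 g(25,19)=1748 g(25,21)=252 g(25,23)=23 g(25,25)=1
t=26: g(26,-26)=1 g(26,-24)=24 g(26,-22)=275 g(26,-20)=2000 g(26,-18)=10350 g(26,-16)=40480 g(26,-14)=123970 g(26,-12)=303600 g(26,-10)=600875 g(26,-8)=961400 g(26,-6)=1225785 g(26,-4)=1188640 g(26,-2)=742900 g(26,2)=742900 g(26,4)=1188640 g(26,6)=1225785 g(26,8)=961400 g(26,10)=600875 g(26,12)=303600 g(26,14)=123970 g(26,16)=40480 g(26,18)=10350 g(26,20)=2000 g(26,22)=275 g(26,24)=24 g(26,26)=1
t=27: g(27,-27)=1 g(27,-25)=25 g(27,-23)=299 g(27,-21)=2275 g(27,-19)=12350 g(27,-17)=50830 g(27,-15)=164450 g(27,-13)=427570 g(27,-11)=904475 g(27,-9)=1562275 g(27,-7)=2187185 g(27,-5)=2414425 g(27,-3)=1931540 g(27,-1)=742900 g(27,1)=742900 g(27,3)=1931540 g(27,5)=2414425 g(27,7)=2187185 g(27,9)=1562275 g(27,11)=904475 g(27,13)=427570 g(27,15)=164450 g(27,17)=50830 g(27,19)=12350 g(27,21)=2275 g(27,23)=299 g(27,25)=25 g(27,27)=1
Paths never hitting 0: Σ_s g(27,s) = 20801200
Paths hitting 0: 2^27 - 20801200 = 113416528
P = 113416528/134217728 = 7088533/8388608

Answer: 7088533/8388608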